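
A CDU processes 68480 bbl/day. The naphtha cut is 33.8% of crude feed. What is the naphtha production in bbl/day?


Crude throughput = 68480 bbl/day
Fraction yield = 33.8%
yield = throughput * fraction / 100
yield = 68480 * 33.8 / 100 = 23146.24

23146.24 bbl/day


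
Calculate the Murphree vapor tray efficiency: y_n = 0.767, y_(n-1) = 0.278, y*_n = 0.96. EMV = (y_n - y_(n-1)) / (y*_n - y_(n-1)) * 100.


Murphree vapor efficiency: EMV = (y_n - y_(n-1)) / (y*_n - y_(n-1)) * 100
EMV = (0.767 - 0.278) / (0.96 - 0.278) * 100 = 0.489 / 0.682 * 100 = 71.70

71.70 %


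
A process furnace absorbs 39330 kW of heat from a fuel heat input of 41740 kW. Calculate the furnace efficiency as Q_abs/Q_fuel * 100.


Furnace efficiency = Q_absorbed / Q_fuel * 100
= 39330 / 41740 * 100 = 94.23

94.23 %


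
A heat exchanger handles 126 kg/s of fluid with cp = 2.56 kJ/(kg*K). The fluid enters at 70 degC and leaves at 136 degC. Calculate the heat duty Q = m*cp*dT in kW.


Q = m_dot * cp * delta_T
delta_T = 136 - 70 = 66 K
Q = 126 * 2.56 * 66
= 322.56 * 66
= 21288.96 kW

21288.96 kW


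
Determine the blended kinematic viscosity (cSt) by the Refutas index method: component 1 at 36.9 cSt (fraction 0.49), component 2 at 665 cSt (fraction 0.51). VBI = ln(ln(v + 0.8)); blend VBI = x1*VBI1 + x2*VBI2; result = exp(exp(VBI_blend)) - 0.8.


Refutas method: VBN_i = 14.534*ln(ln(visc_i + 0.8)) + 10.975, blended linearly by mass fraction; since VBN is linear in VBI_i = ln(ln(visc_i + 0.8)) and the fractions sum to 1, blend VBI directly: visc = exp(exp(VBI_blend)) - 0.8
VBI_1 = ln(ln(36.9 + 0.8)) = 1.28914
VBI_2 = ln(ln(665 + 0.8)) = 1.87195
VBI_blend = 0.49 * 1.28914 + 0.51 * 1.87195 = 1.58637
visc_blend = exp(exp(1.58637)) - 0.8 = 131.6

131.6 cSt


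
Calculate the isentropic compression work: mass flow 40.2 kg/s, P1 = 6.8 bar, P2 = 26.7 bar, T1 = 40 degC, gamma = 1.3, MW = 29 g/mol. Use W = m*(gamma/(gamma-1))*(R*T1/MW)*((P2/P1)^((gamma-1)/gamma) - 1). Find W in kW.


Isentropic work: W = m*(gamma/(gamma-1))*(R*T1/MW)*((P2/P1)^((gamma-1)/gamma) - 1)
T1 = 40 + 273.15 = 313.15 K
Pressure ratio = 26.7 / 6.8 = 3.92647
Exponent = (1.3 - 1)/1.3 = 0.230769
(P2/P1)^exp - 1 = 3.92647^0.230769 - 1 = 0.371126
W = 40.2 * 1.3 / 0.3 * 8.314 * 313.15 / 29 * 0.371126 = 5804

5804 kW


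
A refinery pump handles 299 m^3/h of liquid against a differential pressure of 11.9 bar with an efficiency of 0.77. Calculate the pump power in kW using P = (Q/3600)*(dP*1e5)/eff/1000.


Q = 299 / 3600 = 0.0830556 m^3/s
P = 0.0830556 * (11.9 * 1e5) / 0.77 / 1000 = 128.4

128.4 kW


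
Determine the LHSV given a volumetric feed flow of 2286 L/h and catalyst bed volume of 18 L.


LHSV = volumetric feed rate / catalyst volume
= 2286 L/h / 18 L
= 127.0 h^-1

127.0 h^-1


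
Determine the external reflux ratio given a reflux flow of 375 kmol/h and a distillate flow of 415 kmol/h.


Reflux ratio definition: R = L / D (liquid returned / distillate withdrawn)
L = 375 kmol/h, D = 415 kmol/h
R = 375 / 415 = 0.9036

0.9036


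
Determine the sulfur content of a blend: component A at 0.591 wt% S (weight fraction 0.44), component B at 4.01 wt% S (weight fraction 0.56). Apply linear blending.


Linear sulfur blending: S_blend = x1*S1 + x2*S2
Contribution 1: 0.44 * 0.591 = 0.26004 wt%
Contribution 2: 0.56 * 4.01 = 2.2456 wt%
S_blend = 0.26004 + 2.2456 = 2.50564

2.50564 wt%


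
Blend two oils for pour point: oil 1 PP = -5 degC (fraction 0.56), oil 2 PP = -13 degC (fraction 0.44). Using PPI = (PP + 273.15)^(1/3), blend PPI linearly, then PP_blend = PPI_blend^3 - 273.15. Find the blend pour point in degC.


PPI_1 = (-5 + 273.15)^(1/3) = 6.448508
PPI_2 = (-13 + 273.15)^(1/3) = 6.383731
PPI_blend = 0.56 * 6.448508 + 0.44 * 6.383731 = 6.420006
PP_blend = 6.420006^3 - 273.15 = 264.61 - 273.15 = -8.54

-8.54 degC


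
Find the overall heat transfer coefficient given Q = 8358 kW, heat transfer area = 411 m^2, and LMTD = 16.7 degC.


From Q = U*A*LMTD, U = Q / (A * LMTD)
U = 8358 / (411 * 16.7) = 8358 / 6863.7 = 1.218

1.218 kW/(m^2*K)


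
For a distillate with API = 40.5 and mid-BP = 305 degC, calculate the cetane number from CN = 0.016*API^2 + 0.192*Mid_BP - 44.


CN = 0.016 * 40.5^2 + 0.192 * 305 - 44
CN = 26.244 + 58.56 - 44 = 40.804

40.804


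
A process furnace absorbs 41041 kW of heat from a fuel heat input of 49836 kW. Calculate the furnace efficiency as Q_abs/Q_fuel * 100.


Furnace efficiency = Q_absorbed / Q_fuel * 100
= 41041 / 49836 * 100 = 82.35

82.35 %


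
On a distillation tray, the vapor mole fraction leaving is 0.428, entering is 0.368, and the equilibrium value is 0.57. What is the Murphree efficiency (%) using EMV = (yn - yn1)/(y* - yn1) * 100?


Murphree vapor efficiency: EMV = (y_n - y_(n-1)) / (y*_n - y_(n-1)) * 100
EMV = (0.428 - 0.368) / (0.57 - 0.368) * 100 = 0.06 / 0.202 * 100 = 29.70

29.70 %


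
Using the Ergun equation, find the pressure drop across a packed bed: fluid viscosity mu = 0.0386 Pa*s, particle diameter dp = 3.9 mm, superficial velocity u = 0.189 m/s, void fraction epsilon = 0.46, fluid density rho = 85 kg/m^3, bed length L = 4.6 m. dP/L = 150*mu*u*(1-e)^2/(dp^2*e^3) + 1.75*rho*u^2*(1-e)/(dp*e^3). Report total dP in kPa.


dp = 3.9 mm = 0.0039 m
Viscous term = 150*0.0386*0.189*(1-0.46)^2 / (0.0039^2*0.46^3) = 215539
Inertial term = 1.75*85*0.189^2*(1-0.46) / (0.0039*0.46^3) = 7558.51
dP/L = 215539 + 7558.51 = 223098 Pa/m
dP = 223098 * 4.6 / 1000 = 1026 kPa

1026 kPa


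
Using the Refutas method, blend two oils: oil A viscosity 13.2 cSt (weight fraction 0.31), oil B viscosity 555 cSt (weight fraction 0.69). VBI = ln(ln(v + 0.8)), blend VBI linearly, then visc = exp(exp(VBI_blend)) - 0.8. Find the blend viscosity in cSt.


Refutas method: VBN_i = 14.534*ln(ln(visc_i + 0.8)) + 10.975, blended linearly by mass fraction; since VBN is linear in VBI_i = ln(ln(visc_i + 0.8)) and the fractions sum to 1, blend VBI directly: visc = exp(exp(VBI_blend)) - 0.8
VBI_1 = ln(ln(13.2 + 0.8)) = 0.970422
VBI_2 = ln(ln(555 + 0.8)) = 1.84378
VBI_blend = 0.31 * 0.970422 + 0.69 * 1.84378 = 1.57304
visc_blend = exp(exp(1.57304)) - 0.8 = 123.3

123.3 cSt


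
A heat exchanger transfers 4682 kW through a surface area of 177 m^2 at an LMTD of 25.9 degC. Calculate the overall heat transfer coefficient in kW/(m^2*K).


From Q = U*A*LMTD, U = Q / (A * LMTD)
U = 4682 / (177 * 25.9) = 4682 / 4584.3 = 1.021

1.021 kW/(m^2*K)


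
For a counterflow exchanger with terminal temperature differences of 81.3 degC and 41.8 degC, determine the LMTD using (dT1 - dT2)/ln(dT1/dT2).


LMTD = (dT1 - dT2) / ln(dT1/dT2)
= (81.3 - 41.8) / ln(81.3 / 41.8) = 39.5 / 0.66525 = 59.38

59.38 degC


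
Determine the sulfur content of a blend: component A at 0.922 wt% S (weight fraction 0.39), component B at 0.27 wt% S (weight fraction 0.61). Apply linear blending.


Linear sulfur blending: S_blend = x1*S1 + x2*S2
Contribution 1: 0.39 * 0.922 = 0.35958 wt%
Contribution 2: 0.61 * 0.27 = 0.1647 wt%
S_blend = 0.35958 + 0.1647 = 0.52428

0.52428 wt%


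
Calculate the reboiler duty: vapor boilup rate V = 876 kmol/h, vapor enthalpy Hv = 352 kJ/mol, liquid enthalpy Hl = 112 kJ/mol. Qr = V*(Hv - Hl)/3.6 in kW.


Qr = 876 * (352 - 112) / 3.6 = 876 * 240 / 3.6 = 58400

58400 kW


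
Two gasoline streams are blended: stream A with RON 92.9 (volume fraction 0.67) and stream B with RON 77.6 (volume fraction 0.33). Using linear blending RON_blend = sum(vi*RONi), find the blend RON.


Linear blending: RON_blend = sum(vi * RONi)
Contribution 1: 0.67 * 92.9 = 62.243
Contribution 2: 0.33 * 77.6 = 25.608
RON_blend = 62.243 + 25.608 = 87.851

87.851


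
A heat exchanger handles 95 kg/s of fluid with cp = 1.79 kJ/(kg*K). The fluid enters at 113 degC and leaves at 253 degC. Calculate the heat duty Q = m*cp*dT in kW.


Q = m_dot * cp * delta_T
delta_T = 253 - 113 = 140 K
Q = 95 * 1.79 * 140
= 170.05 * 140
= 23807 kW

23807 kW


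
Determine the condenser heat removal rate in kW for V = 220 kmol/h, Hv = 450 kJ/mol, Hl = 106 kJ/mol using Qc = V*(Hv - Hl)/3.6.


Qc = 220 * (450 - 106) / 3.6 = 220 * 344 / 3.6 = 21020

21020 kW


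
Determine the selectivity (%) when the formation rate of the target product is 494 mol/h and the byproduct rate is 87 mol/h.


Selectivity = desired / (desired + undesired) * 100
Total products = 494 + 87 = 581 mol/h
S = 494 / 581 * 100
= 0.8503 * 100
= 85.03 %

85.03 %


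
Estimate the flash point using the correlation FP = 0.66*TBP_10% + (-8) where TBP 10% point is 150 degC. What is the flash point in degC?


FP = 0.66 * 150 + (-8) = 91

91 degC


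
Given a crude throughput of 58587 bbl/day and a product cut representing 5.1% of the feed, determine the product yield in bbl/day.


Crude throughput = 58587 bbl/day
Fraction yield = 5.1%
yield = throughput * fraction / 100
yield = 58587 * 5.1 / 100 = 2987.937

2987.937 bbl/day


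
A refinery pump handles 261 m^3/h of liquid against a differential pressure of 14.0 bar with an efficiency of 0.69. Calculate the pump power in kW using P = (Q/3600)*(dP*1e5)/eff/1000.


Q = 261 / 3600 = 0.0725 m^3/s
P = 0.0725 * (14.0 * 1e5) / 0.69 / 1000 = 147.1

147.1 kW


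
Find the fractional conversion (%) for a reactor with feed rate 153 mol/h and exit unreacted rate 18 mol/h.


X = (F_in - F_out) / F_in * 100
Moles reacted = 153 - 18 = 135
X = 135 / 153 * 100
= 0.8824 * 100
= 88.24 %

88.24 %


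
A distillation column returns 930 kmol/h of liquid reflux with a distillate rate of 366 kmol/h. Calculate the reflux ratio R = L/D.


Reflux ratio definition: R = L / D (liquid returned / distillate withdrawn)
L = 930 kmol/h, D = 366 kmol/h
R = 930 / 366 = 2.541

2.541


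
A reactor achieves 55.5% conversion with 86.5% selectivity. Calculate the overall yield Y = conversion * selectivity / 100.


Overall yield = conversion (%) * selectivity (%) / 100
Conversion = 55.5%, Selectivity = 86.5%
Y = 55.5 * 86.5 / 100
= 48.0075 %

48.0075 %


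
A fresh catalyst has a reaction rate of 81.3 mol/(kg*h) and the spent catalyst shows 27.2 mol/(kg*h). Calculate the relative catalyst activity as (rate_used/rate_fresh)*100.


Activity (%) = (rate_used / rate_fresh) * 100
rate_used = 27.2, rate_fresh = 81.3
= (27.2 / 81.3) * 100
= 0.3346 * 100 = 33.46

33.46 %


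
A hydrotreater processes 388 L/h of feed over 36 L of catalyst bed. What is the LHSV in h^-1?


LHSV = volumetric feed rate / catalyst volume
= 388 L/h / 36 L
= 10.78 h^-1

10.78 h^-1


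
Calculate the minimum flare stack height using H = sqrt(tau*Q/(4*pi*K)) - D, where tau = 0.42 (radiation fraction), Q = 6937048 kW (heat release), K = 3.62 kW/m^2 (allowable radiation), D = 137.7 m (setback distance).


tau*Q/(4*pi*K) = 0.42 * 6937048 / (4 * pi * 3.62) = 64048
sqrt(64048) = 253.077
H = 253.077 - 137.7 = 115.4

115.4 m


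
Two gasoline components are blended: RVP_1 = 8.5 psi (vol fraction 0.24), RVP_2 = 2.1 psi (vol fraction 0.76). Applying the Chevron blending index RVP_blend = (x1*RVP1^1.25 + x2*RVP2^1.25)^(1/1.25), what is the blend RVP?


Chevron index: RVP_blend = (sum xi*RVPi^1.25)^(1/1.25)
RVP^1.25 terms: 0.24 * 8.5^1.25 + 0.76 * 2.1^1.25 = 5.40452
RVP_blend = 5.40452^(1/1.25) = 3.857

3.857 psi


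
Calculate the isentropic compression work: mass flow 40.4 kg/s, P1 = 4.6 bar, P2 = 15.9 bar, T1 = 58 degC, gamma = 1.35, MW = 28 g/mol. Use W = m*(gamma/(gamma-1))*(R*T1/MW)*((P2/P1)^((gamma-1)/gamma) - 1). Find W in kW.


Isentropic work: W = m*(gamma/(gamma-1))*(R*T1/MW)*((P2/P1)^((gamma-1)/gamma) - 1)
T1 = 58 + 273.15 = 331.15 K
Pressure ratio = 15.9 / 4.6 = 3.45652
Exponent = (1.35 - 1)/1.35 = 0.259259
(P2/P1)^exp - 1 = 3.45652^0.259259 - 1 = 0.379263
W = 40.4 * 1.35 / 0.35 * 8.314 * 331.15 / 28 * 0.379263 = 5811

5811 kW


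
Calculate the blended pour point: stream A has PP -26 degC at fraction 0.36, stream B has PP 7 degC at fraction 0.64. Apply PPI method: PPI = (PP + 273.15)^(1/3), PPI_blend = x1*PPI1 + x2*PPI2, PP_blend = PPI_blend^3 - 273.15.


PPI_1 = (-26 + 273.15)^(1/3) = 6.275575
PPI_2 = (7 + 273.15)^(1/3) = 6.543301
PPI_blend = 0.36 * 6.275575 + 0.64 * 6.543301 = 6.44692
PP_blend = 6.44692^3 - 273.15 = 267.9519 - 273.15 = -5.2

-5.2 degC


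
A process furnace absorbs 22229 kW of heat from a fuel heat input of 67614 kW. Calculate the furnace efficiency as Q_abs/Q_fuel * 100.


Furnace efficiency = Q_absorbed / Q_fuel * 100
= 22229 / 67614 * 100 = 32.88

32.88 %


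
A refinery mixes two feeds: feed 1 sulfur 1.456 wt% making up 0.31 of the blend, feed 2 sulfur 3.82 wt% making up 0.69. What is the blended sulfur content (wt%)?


Linear sulfur blending: S_blend = x1*S1 + x2*S2
Contribution 1: 0.31 * 1.456 = 0.45136 wt%
Contribution 2: 0.69 * 3.82 = 2.6358 wt%
S_blend = 0.45136 + 2.6358 = 3.08716

3.08716 wt%


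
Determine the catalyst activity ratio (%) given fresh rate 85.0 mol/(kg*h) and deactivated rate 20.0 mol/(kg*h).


Activity (%) = (rate_used / rate_fresh) * 100
rate_used = 20.0, rate_fresh = 85.0
= (20.0 / 85.0) * 100
= 0.2353 * 100 = 23.53

23.53 %


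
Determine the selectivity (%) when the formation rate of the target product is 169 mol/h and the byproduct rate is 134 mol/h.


Selectivity = desired / (desired + undesired) * 100
Total products = 169 + 134 = 303 mol/h
S = 169 / 303 * 100
= 0.5578 * 100
= 55.78 %

55.78 %


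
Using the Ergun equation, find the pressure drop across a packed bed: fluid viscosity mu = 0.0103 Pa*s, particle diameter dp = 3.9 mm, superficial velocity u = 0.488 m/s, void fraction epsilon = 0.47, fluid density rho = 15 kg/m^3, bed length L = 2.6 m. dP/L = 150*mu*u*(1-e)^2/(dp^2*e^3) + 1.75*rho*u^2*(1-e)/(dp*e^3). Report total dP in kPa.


dp = 3.9 mm = 0.0039 m
Viscous term = 150*0.0103*0.488*(1-0.47)^2 / (0.0039^2*0.47^3) = 134115
Inertial term = 1.75*15*0.488^2*(1-0.47) / (0.0039*0.47^3) = 8182.51
dP/L = 134115 + 8182.51 = 142298 Pa/m
dP = 142298 * 2.6 / 1000 = 370.0 kPa

370.0 kPa


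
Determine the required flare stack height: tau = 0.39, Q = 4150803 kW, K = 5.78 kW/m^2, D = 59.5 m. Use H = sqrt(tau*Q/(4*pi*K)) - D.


tau*Q/(4*pi*K) = 0.39 * 4150803 / (4 * pi * 5.78) = 22287.4
sqrt(22287.4) = 149.29
H = 149.29 - 59.5 = 89.79

89.79 m


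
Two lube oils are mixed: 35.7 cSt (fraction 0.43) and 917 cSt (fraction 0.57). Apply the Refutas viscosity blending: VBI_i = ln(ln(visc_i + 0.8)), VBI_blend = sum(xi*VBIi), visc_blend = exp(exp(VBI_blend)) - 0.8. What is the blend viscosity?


Refutas method: VBN_i = 14.534*ln(ln(visc_i + 0.8)) + 10.975, blended linearly by mass fraction; since VBN is linear in VBI_i = ln(ln(visc_i + 0.8)) and the fractions sum to 1, blend VBI directly: visc = exp(exp(VBI_blend)) - 0.8
VBI_1 = ln(ln(35.7 + 0.8)) = 1.28019
VBI_2 = ln(ln(917 + 0.8)) = 1.92015
VBI_blend = 0.43 * 1.28019 + 0.57 * 1.92015 = 1.64497
visc_blend = exp(exp(1.64497)) - 0.8 = 177.0

177.0 cSt


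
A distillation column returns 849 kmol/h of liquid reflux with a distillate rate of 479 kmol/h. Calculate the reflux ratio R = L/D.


Reflux ratio definition: R = L / D (liquid returned / distillate withdrawn)
L = 849 kmol/h, D = 479 kmol/h
R = 849 / 479 = 1.772

1.772


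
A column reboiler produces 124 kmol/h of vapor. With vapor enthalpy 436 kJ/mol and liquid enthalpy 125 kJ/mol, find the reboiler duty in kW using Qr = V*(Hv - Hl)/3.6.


Qr = 124 * (436 - 125) / 3.6 = 124 * 311 / 3.6 = 10710

10710 kW


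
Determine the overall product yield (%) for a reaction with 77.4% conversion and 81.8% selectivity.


Overall yield = conversion (%) * selectivity (%) / 100
Conversion = 77.4%, Selectivity = 81.8%
Y = 77.4 * 81.8 / 100
= 63.3132 %

63.3132 %


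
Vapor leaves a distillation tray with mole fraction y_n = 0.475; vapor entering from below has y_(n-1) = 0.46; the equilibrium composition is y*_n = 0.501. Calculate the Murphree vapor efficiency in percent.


Murphree vapor efficiency: EMV = (y_n - y_(n-1)) / (y*_n - y_(n-1)) * 100
EMV = (0.475 - 0.46) / (0.501 - 0.46) * 100 = 0.015 / 0.041 * 100 = 36.59

36.59 %


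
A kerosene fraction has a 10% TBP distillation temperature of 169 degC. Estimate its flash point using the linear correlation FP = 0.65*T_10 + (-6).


FP = 0.65 * 169 + (-6) = 103.85

103.85 degC


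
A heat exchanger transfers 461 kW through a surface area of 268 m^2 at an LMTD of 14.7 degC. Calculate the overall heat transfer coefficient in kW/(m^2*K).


From Q = U*A*LMTD, U = Q / (A * LMTD)
U = 461 / (268 * 14.7) = 461 / 3939.6 = 0.1170

0.1170 kW/(m^2*K)


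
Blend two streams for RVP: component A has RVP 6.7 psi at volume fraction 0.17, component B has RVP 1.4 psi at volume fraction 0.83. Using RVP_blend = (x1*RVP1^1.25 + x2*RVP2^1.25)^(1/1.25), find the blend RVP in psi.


Chevron index: RVP_blend = (sum xi*RVPi^1.25)^(1/1.25)
RVP^1.25 terms: 0.17 * 6.7^1.25 + 0.83 * 1.4^1.25 = 3.09647
RVP_blend = 3.09647^(1/1.25) = 2.470

2.470 psi


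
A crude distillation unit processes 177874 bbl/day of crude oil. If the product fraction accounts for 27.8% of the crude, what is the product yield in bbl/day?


Crude throughput = 177874 bbl/day
Fraction yield = 27.8%
yield = throughput * fraction / 100
yield = 177874 * 27.8 / 100 = 49448.972

49448.972 bbl/day


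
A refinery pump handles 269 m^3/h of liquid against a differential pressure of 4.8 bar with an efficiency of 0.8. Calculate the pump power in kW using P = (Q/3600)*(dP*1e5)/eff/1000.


Q = 269 / 3600 = 0.0747222 m^3/s
P = 0.0747222 * (4.8 * 1e5) / 0.8 / 1000 = 44.83

44.83 kW


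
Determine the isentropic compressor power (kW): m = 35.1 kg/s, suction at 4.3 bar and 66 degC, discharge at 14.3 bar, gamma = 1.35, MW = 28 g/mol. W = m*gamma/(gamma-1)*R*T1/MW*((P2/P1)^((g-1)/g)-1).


Isentropic work: W = m*(gamma/(gamma-1))*(R*T1/MW)*((P2/P1)^((gamma-1)/gamma) - 1)
T1 = 66 + 273.15 = 339.15 K
Pressure ratio = 14.3 / 4.3 = 3.32558
Exponent = (1.35 - 1)/1.35 = 0.259259
(P2/P1)^exp - 1 = 3.32558^0.259259 - 1 = 0.365522
W = 35.1 * 1.35 / 0.35 * 8.314 * 339.15 / 28 * 0.365522 = 4983

4983 kW


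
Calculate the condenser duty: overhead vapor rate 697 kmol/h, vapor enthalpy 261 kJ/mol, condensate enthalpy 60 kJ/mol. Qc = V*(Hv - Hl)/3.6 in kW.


Qc = 697 * (261 - 60) / 3.6 = 697 * 201 / 3.6 = 38920

38920 kW


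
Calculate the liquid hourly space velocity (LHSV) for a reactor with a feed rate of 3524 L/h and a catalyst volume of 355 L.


LHSV = volumetric feed rate / catalyst volume
= 3524 L/h / 355 L
= 9.927 h^-1

9.927 h^-1


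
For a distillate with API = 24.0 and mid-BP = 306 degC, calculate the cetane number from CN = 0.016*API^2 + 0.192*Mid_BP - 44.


CN = 0.016 * 24.0^2 + 0.192 * 306 - 44
CN = 9.216 + 58.752 - 44 = 23.968

23.968


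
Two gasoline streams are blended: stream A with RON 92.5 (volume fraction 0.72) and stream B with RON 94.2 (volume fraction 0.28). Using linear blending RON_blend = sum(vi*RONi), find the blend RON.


Linear blending: RON_blend = sum(vi * RONi)
Contribution 1: 0.72 * 92.5 = 66.6
Contribution 2: 0.28 * 94.2 = 26.376
RON_blend = 66.6 + 26.376 = 92.976

92.976


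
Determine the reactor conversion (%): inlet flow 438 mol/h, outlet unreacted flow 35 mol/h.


X = (F_in - F_out) / F_in * 100
Moles reacted = 438 - 35 = 403
X = 403 / 438 * 100
= 0.9201 * 100
= 92.01 %

92.01 %


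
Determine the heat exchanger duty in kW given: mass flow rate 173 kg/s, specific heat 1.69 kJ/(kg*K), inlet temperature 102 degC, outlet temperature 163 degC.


Q = m_dot * cp * delta_T
delta_T = 163 - 102 = 61 K
Q = 173 * 1.69 * 61
= 292.37 * 61
= 17834.57 kW

17834.57 kW


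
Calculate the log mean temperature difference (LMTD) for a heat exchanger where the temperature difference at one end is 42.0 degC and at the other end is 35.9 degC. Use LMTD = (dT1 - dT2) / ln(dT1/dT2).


LMTD = (dT1 - dT2) / ln(dT1/dT2)
= (42.0 - 35.9) / ln(42.0 / 35.9) = 6.1 / 0.156932 = 38.87

38.87 degC


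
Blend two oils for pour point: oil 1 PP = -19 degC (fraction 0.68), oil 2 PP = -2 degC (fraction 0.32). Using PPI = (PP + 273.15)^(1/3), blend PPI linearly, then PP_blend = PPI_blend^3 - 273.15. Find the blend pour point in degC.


PPI_1 = (-19 + 273.15)^(1/3) = 6.334272
PPI_2 = (-2 + 273.15)^(1/3) = 6.472467
PPI_blend = 0.68 * 6.334272 + 0.32 * 6.472467 = 6.378494
PP_blend = 6.378494^3 - 273.15 = 259.5102 - 273.15 = -13.64

-13.64 degC


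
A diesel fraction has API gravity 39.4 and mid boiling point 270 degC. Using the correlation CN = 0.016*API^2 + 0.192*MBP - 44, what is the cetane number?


CN = 0.016 * 39.4^2 + 0.192 * 270 - 44
CN = 24.83776 + 51.84 - 44 = 32.67776

32.67776


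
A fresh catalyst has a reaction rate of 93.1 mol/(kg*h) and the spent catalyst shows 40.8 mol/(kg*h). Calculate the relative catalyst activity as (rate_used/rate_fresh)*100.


Activity (%) = (rate_used / rate_fresh) * 100
rate_used = 40.8, rate_fresh = 93.1
= (40.8 / 93.1) * 100
= 0.4382 * 100 = 43.82

43.82 %


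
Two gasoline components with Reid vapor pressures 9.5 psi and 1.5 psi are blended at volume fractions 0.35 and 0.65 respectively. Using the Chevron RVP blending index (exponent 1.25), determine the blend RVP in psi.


Chevron index: RVP_blend = (sum xi*RVPi^1.25)^(1/1.25)
RVP^1.25 terms: 0.35 * 9.5^1.25 + 0.65 * 1.5^1.25 = 6.91646
RVP_blend = 6.91646^(1/1.25) = 4.698

4.698 psi


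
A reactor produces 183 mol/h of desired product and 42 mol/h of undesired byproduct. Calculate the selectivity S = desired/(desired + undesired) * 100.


Selectivity = desired / (desired + undesired) * 100
Total products = 183 + 42 = 225 mol/h
S = 183 / 225 * 100
= 0.8133 * 100
= 81.33 %

81.33 %


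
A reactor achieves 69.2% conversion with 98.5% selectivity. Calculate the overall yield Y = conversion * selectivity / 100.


Overall yield = conversion (%) * selectivity (%) / 100
Conversion = 69.2%, Selectivity = 98.5%
Y = 69.2 * 98.5 / 100
= 68.162 %

68.162 %


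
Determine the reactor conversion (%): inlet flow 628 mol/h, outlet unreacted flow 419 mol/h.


X = (F_in - F_out) / F_in * 100
Moles reacted = 628 - 419 = 209
X = 209 / 628 * 100
= 0.3328 * 100
= 33.28 %

33.28 %


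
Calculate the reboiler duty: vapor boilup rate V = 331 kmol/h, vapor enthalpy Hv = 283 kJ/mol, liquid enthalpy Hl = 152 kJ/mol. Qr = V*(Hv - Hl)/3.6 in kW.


Qr = 331 * (283 - 152) / 3.6 = 331 * 131 / 3.6 = 12040

12040 kW


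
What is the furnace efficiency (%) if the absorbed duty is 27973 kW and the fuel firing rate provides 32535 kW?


Furnace efficiency = Q_absorbed / Q_fuel * 100
= 27973 / 32535 * 100 = 85.98

85.98 %


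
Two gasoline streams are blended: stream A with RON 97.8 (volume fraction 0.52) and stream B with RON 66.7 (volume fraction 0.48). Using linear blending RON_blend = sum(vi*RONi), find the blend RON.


Linear blending: RON_blend = sum(vi * RONi)
Contribution 1: 0.52 * 97.8 = 50.856
Contribution 2: 0.48 * 66.7 = 32.016
RON_blend = 50.856 + 32.016 = 82.872

82.872


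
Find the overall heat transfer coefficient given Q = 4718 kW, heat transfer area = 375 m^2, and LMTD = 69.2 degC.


From Q = U*A*LMTD, U = Q / (A * LMTD)
U = 4718 / (375 * 69.2) = 4718 / 25950 = 0.1818

0.1818 kW/(m^2*K)


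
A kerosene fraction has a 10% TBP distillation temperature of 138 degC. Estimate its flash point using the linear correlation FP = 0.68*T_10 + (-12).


FP = 0.68 * 138 + (-12) = 81.84

81.84 degC


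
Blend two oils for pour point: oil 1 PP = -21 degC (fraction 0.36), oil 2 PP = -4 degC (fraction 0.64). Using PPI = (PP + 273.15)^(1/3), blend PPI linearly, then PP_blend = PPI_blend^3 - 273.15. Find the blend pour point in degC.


PPI_1 = (-21 + 273.15)^(1/3) = 6.317613
PPI_2 = (-4 + 273.15)^(1/3) = 6.456514
PPI_blend = 0.36 * 6.317613 + 0.64 * 6.456514 = 6.40651
PP_blend = 6.40651^3 - 273.15 = 262.9448 - 273.15 = -10.21

-10.21 degC


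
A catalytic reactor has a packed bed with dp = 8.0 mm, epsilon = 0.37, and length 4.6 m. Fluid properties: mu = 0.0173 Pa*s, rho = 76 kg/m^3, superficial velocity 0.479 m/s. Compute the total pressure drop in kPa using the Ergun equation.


dp = 8.0 mm = 0.008 m
Viscous term = 150*0.0173*0.479*(1-0.37)^2 / (0.008^2*0.37^3) = 152184
Inertial term = 1.75*76*0.479^2*(1-0.37) / (0.008*0.37^3) = 47442.6
dP/L = 152184 + 47442.6 = 199627 Pa/m
dP = 199627 * 4.6 / 1000 = 918.3 kPa

918.3 kPa


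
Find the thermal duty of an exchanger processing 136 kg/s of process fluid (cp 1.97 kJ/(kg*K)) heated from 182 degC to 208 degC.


Q = m_dot * cp * delta_T
delta_T = 208 - 182 = 26 K
Q = 136 * 1.97 * 26
= 267.92 * 26
= 6965.92 kW

6965.92 kW


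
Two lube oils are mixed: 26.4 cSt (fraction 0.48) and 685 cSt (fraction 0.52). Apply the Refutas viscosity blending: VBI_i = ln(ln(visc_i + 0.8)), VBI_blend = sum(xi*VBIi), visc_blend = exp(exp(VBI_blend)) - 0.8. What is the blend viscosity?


Refutas method: VBN_i = 14.534*ln(ln(visc_i + 0.8)) + 10.975, blended linearly by mass fraction; since VBN is linear in VBI_i = ln(ln(visc_i + 0.8)) and the fractions sum to 1, blend VBI directly: visc = exp(exp(VBI_blend)) - 0.8
VBI_1 = ln(ln(26.4 + 0.8)) = 1.1949
VBI_2 = ln(ln(685 + 0.8)) = 1.8765
VBI_blend = 0.48 * 1.1949 + 0.52 * 1.8765 = 1.54933
visc_blend = exp(exp(1.54933)) - 0.8 = 110.1

110.1 cSt


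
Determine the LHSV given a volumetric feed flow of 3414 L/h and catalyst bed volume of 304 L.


LHSV = volumetric feed rate / catalyst volume
= 3414 L/h / 304 L
= 11.23 h^-1

11.23 h^-1


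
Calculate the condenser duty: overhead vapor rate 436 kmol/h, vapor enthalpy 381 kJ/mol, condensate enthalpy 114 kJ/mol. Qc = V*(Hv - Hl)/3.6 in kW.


Qc = 436 * (381 - 114) / 3.6 = 436 * 267 / 3.6 = 32340

32340 kW


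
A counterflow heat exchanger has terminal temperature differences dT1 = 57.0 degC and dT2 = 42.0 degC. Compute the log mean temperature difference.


LMTD = (dT1 - dT2) / ln(dT1/dT2)
= (57.0 - 42.0) / ln(57.0 / 42.0) = 15 / 0.305382 = 49.12

49.12 degC


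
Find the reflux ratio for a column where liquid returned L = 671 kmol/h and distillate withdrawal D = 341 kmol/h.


Reflux ratio definition: R = L / D (liquid returned / distillate withdrawn)
L = 671 kmol/h, D = 341 kmol/h
R = 671 / 341 = 1.968

1.968


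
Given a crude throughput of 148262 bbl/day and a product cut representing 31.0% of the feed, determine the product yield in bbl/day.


Crude throughput = 148262 bbl/day
Fraction yield = 31.0%
yield = throughput * fraction / 100
yield = 148262 * 31.0 / 100 = 45961.22

45961.22 bbl/day


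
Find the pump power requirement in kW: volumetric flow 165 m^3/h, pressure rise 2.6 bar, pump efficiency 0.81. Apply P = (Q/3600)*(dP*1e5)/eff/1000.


Q = 165 / 3600 = 0.0458333 m^3/s
P = 0.0458333 * (2.6 * 1e5) / 0.81 / 1000 = 14.71

14.71 kW


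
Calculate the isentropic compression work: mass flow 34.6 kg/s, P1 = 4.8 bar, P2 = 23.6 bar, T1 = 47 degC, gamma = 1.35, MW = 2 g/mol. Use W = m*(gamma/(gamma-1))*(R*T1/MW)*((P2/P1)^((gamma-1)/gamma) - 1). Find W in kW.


Isentropic work: W = m*(gamma/(gamma-1))*(R*T1/MW)*((P2/P1)^((gamma-1)/gamma) - 1)
T1 = 47 + 273.15 = 320.15 K
Pressure ratio = 23.6 / 4.8 = 4.91667
Exponent = (1.35 - 1)/1.35 = 0.259259
(P2/P1)^exp - 1 = 4.91667^0.259259 - 1 = 0.5112
W = 34.6 * 1.35 / 0.35 * 8.314 * 320.15 / 2 * 0.5112 = 90800

90800 kW


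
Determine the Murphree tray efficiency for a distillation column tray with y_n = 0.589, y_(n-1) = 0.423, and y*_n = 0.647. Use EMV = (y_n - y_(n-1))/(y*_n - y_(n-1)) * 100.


Murphree vapor efficiency: EMV = (y_n - y_(n-1)) / (y*_n - y_(n-1)) * 100
EMV = (0.589 - 0.423) / (0.647 - 0.423) * 100 = 0.166 / 0.224 * 100 = 74.11

74.11 %


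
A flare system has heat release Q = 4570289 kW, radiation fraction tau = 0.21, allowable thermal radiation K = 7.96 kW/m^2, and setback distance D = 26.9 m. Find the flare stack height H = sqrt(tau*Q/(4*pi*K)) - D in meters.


tau*Q/(4*pi*K) = 0.21 * 4570289 / (4 * pi * 7.96) = 9594.89
sqrt(9594.89) = 97.9535
H = 97.9535 - 26.9 = 71.05

71.05 m


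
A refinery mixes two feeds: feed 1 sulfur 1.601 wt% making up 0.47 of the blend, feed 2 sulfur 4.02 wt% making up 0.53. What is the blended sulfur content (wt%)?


Linear sulfur blending: S_blend = x1*S1 + x2*S2
Contribution 1: 0.47 * 1.601 = 0.75247 wt%
Contribution 2: 0.53 * 4.02 = 2.1306 wt%
S_blend = 0.75247 + 2.1306 = 2.88307

2.88307 wt%


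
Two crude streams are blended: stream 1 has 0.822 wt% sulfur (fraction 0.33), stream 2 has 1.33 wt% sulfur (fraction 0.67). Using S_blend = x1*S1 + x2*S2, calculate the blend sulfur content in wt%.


Linear sulfur blending: S_blend = x1*S1 + x2*S2
Contribution 1: 0.33 * 0.822 = 0.27126 wt%
Contribution 2: 0.67 * 1.33 = 0.8911 wt%
S_blend = 0.27126 + 0.8911 = 1.16236

1.16236 wt%


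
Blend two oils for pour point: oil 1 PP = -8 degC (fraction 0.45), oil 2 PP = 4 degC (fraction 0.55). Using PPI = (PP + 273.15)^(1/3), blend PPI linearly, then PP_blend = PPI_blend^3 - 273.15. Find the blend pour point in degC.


PPI_1 = (-8 + 273.15)^(1/3) = 6.42437
PPI_2 = (4 + 273.15)^(1/3) = 6.51986
PPI_blend = 0.45 * 6.42437 + 0.55 * 6.51986 = 6.47689
PP_blend = 6.47689^3 - 273.15 = 271.7062 - 273.15 = -1.44

-1.44 degC


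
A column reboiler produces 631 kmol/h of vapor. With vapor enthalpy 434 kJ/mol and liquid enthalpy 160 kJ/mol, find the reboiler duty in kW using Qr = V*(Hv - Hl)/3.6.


Qr = 631 * (434 - 160) / 3.6 = 631 * 274 / 3.6 = 48030

48030 kW


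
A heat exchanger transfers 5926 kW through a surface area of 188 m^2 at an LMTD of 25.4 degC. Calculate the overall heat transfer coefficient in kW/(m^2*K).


From Q = U*A*LMTD, U = Q / (A * LMTD)
U = 5926 / (188 * 25.4) = 5926 / 4775.2 = 1.241

1.241 kW/(m^2*K)


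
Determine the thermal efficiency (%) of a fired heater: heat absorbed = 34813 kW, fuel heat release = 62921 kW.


Furnace efficiency = Q_absorbed / Q_fuel * 100
= 34813 / 62921 * 100 = 55.33

55.33 %


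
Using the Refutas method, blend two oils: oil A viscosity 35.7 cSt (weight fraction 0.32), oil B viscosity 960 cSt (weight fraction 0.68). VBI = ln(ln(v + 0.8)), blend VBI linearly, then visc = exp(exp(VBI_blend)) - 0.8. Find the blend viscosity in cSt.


Refutas method: VBN_i = 14.534*ln(ln(visc_i + 0.8)) + 10.975, blended linearly by mass fraction; since VBN is linear in VBI_i = ln(ln(visc_i + 0.8)) and the fractions sum to 1, blend VBI directly: visc = exp(exp(VBI_blend)) - 0.8
VBI_1 = ln(ln(35.7 + 0.8)) = 1.28019
VBI_2 = ln(ln(960 + 0.8)) = 1.92684
VBI_blend = 0.32 * 1.28019 + 0.68 * 1.92684 = 1.71991
visc_blend = exp(exp(1.71991)) - 0.8 = 265.3

265.3 cSt


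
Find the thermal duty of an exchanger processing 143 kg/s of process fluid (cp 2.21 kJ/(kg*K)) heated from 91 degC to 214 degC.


Q = m_dot * cp * delta_T
delta_T = 214 - 91 = 123 K
Q = 143 * 2.21 * 123
= 316.03 * 123
= 38871.69 kW

38871.69 kW


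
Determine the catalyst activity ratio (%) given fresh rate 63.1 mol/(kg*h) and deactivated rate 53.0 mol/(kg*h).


Activity (%) = (rate_used / rate_fresh) * 100
rate_used = 53.0, rate_fresh = 63.1
= (53.0 / 63.1) * 100
= 0.8399 * 100 = 83.99

83.99 %


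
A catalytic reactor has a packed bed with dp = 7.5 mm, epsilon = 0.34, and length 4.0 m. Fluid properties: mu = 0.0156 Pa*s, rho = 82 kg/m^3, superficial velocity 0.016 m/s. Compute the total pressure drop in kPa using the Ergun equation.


dp = 7.5 mm = 0.0075 m
Viscous term = 150*0.0156*0.016*(1-0.34)^2 / (0.0075^2*0.34^3) = 7376.74
Inertial term = 1.75*82*0.016^2*(1-0.34) / (0.0075*0.34^3) = 82.2504
dP/L = 7376.74 + 82.2504 = 7458.99 Pa/m
dP = 7458.99 * 4.0 / 1000 = 29.84 kPa

29.84 kPa


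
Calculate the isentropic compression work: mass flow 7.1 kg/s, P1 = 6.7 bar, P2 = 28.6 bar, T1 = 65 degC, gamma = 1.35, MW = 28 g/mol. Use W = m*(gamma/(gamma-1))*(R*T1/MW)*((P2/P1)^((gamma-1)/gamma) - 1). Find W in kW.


Isentropic work: W = m*(gamma/(gamma-1))*(R*T1/MW)*((P2/P1)^((gamma-1)/gamma) - 1)
T1 = 65 + 273.15 = 338.15 K
Pressure ratio = 28.6 / 6.7 = 4.26866
Exponent = (1.35 - 1)/1.35 = 0.259259
(P2/P1)^exp - 1 = 4.26866^0.259259 - 1 = 0.45683
W = 7.1 * 1.35 / 0.35 * 8.314 * 338.15 / 28 * 0.45683 = 1256

1256 kW


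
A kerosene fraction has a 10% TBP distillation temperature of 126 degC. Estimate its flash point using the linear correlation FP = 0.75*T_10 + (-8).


FP = 0.75 * 126 + (-8) = 86.5

86.5 degC


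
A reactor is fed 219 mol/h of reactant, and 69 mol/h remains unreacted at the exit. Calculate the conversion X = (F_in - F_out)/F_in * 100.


X = (F_in - F_out) / F_in * 100
Moles reacted = 219 - 69 = 150
X = 150 / 219 * 100
= 0.6849 * 100
= 68.49 %

68.49 %


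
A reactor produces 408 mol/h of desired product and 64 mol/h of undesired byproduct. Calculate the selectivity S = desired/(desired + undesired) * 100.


Selectivity = desired / (desired + undesired) * 100
Total products = 408 + 64 = 472 mol/h
S = 408 / 472 * 100
= 0.8644 * 100
= 86.44 %

86.44 %


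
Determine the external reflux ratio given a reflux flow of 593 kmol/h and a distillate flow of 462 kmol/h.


Reflux ratio definition: R = L / D (liquid returned / distillate withdrawn)
L = 593 kmol/h, D = 462 kmol/h
R = 593 / 462 = 1.284

1.284


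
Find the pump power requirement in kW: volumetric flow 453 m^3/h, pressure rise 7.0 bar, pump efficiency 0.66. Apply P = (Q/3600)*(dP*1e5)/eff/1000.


Q = 453 / 3600 = 0.125833 m^3/s
P = 0.125833 * (7.0 * 1e5) / 0.66 / 1000 = 133.5

133.5 kW


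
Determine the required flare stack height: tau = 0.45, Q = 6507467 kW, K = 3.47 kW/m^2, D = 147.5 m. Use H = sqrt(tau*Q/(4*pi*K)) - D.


tau*Q/(4*pi*K) = 0.45 * 6507467 / (4 * pi * 3.47) = 67156.1
sqrt(67156.1) = 259.145
H = 259.145 - 147.5 = 111.6

111.6 m


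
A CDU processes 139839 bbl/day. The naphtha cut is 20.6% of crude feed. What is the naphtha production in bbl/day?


Crude throughput = 139839 bbl/day
Fraction yield = 20.6%
yield = throughput * fraction / 100
yield = 139839 * 20.6 / 100 = 28806.834

28806.834 bbl/day


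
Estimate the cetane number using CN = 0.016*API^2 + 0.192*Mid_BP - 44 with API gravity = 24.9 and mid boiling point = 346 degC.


CN = 0.016 * 24.9^2 + 0.192 * 346 - 44
CN = 9.92016 + 66.432 - 44 = 32.35216

32.35216


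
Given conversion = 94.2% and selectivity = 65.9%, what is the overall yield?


Overall yield = conversion (%) * selectivity (%) / 100
Conversion = 94.2%, Selectivity = 65.9%
Y = 94.2 * 65.9 / 100
= 62.0778 %

62.0778 %


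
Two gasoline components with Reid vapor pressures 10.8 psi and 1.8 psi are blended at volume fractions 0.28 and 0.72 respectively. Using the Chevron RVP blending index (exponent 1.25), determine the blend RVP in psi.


Chevron index: RVP_blend = (sum xi*RVPi^1.25)^(1/1.25)
RVP^1.25 terms: 0.28 * 10.8^1.25 + 0.72 * 1.8^1.25 = 6.98313
RVP_blend = 6.98313^(1/1.25) = 4.734

4.734 psi


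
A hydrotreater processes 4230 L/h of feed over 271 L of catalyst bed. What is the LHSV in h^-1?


LHSV = volumetric feed rate / catalyst volume
= 4230 L/h / 271 L
= 15.61 h^-1

15.61 h^-1


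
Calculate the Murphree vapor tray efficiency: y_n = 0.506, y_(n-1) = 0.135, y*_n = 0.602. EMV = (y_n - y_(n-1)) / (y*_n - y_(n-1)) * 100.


Murphree vapor efficiency: EMV = (y_n - y_(n-1)) / (y*_n - y_(n-1)) * 100
EMV = (0.506 - 0.135) / (0.602 - 0.135) * 100 = 0.371 / 0.467 * 100 = 79.44

79.44 %


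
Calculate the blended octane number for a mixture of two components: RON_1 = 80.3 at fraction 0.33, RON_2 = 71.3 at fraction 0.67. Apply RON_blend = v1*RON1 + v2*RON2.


Linear blending: RON_blend = sum(vi * RONi)
Contribution 1: 0.33 * 80.3 = 26.499
Contribution 2: 0.67 * 71.3 = 47.771
RON_blend = 26.499 + 47.771 = 74.27

74.27


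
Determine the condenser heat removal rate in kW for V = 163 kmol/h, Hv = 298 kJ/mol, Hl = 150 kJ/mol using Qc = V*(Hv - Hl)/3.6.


Qc = 163 * (298 - 150) / 3.6 = 163 * 148 / 3.6 = 6701

6701 kW


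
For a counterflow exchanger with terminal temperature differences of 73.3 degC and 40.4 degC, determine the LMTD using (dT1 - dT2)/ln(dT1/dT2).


LMTD = (dT1 - dT2) / ln(dT1/dT2)
= (73.3 - 40.4) / ln(73.3 / 40.4) = 32.9 / 0.595731 = 55.23

55.23 degC


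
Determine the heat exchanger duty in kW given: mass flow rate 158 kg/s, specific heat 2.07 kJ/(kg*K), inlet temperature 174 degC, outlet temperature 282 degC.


Q = m_dot * cp * delta_T
delta_T = 282 - 174 = 108 K
Q = 158 * 2.07 * 108
= 327.06 * 108
= 35322.48 kW

35322.48 kW


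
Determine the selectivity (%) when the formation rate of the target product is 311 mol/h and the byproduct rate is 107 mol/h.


Selectivity = desired / (desired + undesired) * 100
Total products = 311 + 107 = 418 mol/h
S = 311 / 418 * 100
= 0.7440 * 100
= 74.40 %

74.40 %


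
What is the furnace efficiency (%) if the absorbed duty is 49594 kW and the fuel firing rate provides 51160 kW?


Furnace efficiency = Q_absorbed / Q_fuel * 100
= 49594 / 51160 * 100 = 96.94

96.94 %


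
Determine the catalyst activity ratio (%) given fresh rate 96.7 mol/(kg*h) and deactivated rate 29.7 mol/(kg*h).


Activity (%) = (rate_used / rate_fresh) * 100
rate_used = 29.7, rate_fresh = 96.7
= (29.7 / 96.7) * 100
= 0.3071 * 100 = 30.71

30.71 %


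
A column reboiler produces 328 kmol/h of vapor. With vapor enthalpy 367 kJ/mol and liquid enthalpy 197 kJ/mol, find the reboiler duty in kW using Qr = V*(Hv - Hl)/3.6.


Qr = 328 * (367 - 197) / 3.6 = 328 * 170 / 3.6 = 15490

15490 kW


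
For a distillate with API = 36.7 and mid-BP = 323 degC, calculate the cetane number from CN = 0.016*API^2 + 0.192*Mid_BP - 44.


CN = 0.016 * 36.7^2 + 0.192 * 323 - 44
CN = 21.55024 + 62.016 - 44 = 39.56624

39.56624


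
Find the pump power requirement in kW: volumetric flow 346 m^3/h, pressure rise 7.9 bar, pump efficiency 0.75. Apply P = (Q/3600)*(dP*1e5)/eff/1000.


Q = 346 / 3600 = 0.0961111 m^3/s
P = 0.0961111 * (7.9 * 1e5) / 0.75 / 1000 = 101.2

101.2 kW


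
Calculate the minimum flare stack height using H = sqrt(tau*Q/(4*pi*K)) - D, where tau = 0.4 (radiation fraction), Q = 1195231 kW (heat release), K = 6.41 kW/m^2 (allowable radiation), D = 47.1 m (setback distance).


tau*Q/(4*pi*K) = 0.4 * 1195231 / (4 * pi * 6.41) = 5935.32
sqrt(5935.32) = 77.041
H = 77.041 - 47.1 = 29.94

29.94 m


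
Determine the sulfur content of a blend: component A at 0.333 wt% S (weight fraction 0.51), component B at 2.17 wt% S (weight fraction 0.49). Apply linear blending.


Linear sulfur blending: S_blend = x1*S1 + x2*S2
Contribution 1: 0.51 * 0.333 = 0.16983 wt%
Contribution 2: 0.49 * 2.17 = 1.0633 wt%
S_blend = 0.16983 + 1.0633 = 1.23313

1.23313 wt%


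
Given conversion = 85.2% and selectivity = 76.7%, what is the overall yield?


Overall yield = conversion (%) * selectivity (%) / 100
Conversion = 85.2%, Selectivity = 76.7%
Y = 85.2 * 76.7 / 100
= 65.3484 %

65.3484 %


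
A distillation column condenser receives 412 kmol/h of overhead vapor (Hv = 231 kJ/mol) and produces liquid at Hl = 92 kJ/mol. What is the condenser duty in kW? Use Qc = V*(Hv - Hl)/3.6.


Qc = 412 * (231 - 92) / 3.6 = 412 * 139 / 3.6 = 15910

15910 kW


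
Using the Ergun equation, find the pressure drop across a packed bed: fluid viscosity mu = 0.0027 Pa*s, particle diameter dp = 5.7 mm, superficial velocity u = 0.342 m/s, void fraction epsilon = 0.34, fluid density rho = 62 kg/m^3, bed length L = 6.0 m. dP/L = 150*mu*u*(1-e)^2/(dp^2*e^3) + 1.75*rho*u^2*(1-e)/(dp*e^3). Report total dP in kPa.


dp = 5.7 mm = 0.0057 m
Viscous term = 150*0.0027*0.342*(1-0.34)^2 / (0.0057^2*0.34^3) = 47247.9
Inertial term = 1.75*62*0.342^2*(1-0.34) / (0.0057*0.34^3) = 37386.5
dP/L = 47247.9 + 37386.5 = 84634.4 Pa/m
dP = 84634.4 * 6.0 / 1000 = 507.8 kPa

507.8 kPa


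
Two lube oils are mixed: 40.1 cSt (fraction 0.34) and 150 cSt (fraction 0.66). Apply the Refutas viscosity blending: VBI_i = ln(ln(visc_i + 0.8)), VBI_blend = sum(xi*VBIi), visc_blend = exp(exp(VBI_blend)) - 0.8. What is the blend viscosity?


Refutas method: VBN_i = 14.534*ln(ln(visc_i + 0.8)) + 10.975, blended linearly by mass fraction; since VBN is linear in VBI_i = ln(ln(visc_i + 0.8)) and the fractions sum to 1, blend VBI directly: visc = exp(exp(VBI_blend)) - 0.8
VBI_1 = ln(ln(40.1 + 0.8)) = 1.31134
VBI_2 = ln(ln(150 + 0.8)) = 1.61262
VBI_blend = 0.34 * 1.31134 + 0.66 * 1.61262 = 1.51018
visc_blend = exp(exp(1.51018)) - 0.8 = 91.73

91.73 cSt
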